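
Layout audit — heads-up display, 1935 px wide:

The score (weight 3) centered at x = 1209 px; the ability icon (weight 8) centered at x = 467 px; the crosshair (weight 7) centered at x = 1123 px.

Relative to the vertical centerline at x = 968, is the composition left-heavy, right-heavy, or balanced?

Σw = 3 + 8 + 7 = 18.
x-moment: 3·1209 + 8·467 + 7·1123 = 15224; centroid 15224/18 ≈ 845.78.
845.8 lies left of the midline 968, so the layout is left-heavy.

left-heavy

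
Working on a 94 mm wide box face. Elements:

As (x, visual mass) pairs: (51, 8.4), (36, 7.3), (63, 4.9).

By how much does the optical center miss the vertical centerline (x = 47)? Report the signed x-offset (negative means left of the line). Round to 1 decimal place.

≈ 1.5 mm

Σw = 8.4 + 7.3 + 4.9 = 20.6.
Σw·x = 8.4·51 + 7.3·36 + 4.9·63 = 999.9, so x̄ = 999.9/20.6 ≈ 48.54.
Against x = 47, that's 48.54 − 47 = 1.54.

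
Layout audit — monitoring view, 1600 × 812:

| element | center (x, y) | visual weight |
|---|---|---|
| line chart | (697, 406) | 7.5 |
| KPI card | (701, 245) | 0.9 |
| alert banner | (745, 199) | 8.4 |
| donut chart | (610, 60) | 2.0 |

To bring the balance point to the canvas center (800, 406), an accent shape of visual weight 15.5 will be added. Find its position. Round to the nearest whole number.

(910, 572)

After adding the accent shape, total weight = 7.5 + 0.9 + 8.4 + 2.0 + 15.5 = 34.3.
x: target moment 34.3×800 = 27440.0; current 7.5·697 + 0.9·701 + 8.4·745 + 2.0·610 = 13336.4; the accent shape supplies 14103.6, so x = 14103.6/15.5 ≈ 909.91.
y: target moment 34.3×406 = 13925.8; current 7.5·406 + 0.9·245 + 8.4·199 + 2.0·60 = 5057.1; the accent shape supplies 8868.7, so y = 8868.7/15.5 ≈ 572.17.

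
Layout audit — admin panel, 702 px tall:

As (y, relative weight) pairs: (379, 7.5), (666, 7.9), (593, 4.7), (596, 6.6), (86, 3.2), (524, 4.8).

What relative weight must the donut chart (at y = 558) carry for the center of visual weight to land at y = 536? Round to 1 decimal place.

w ≈ 44.7

Existing Σw = 34.7 (7.5 + 7.9 + 4.7 + 6.6 + 3.2 + 4.8); existing moment 7.5·379 + 7.9·666 + 4.7·593 + 6.6·596 + 3.2·86 + 4.8·524 = 17615.0.
For the centroid to hit 536: (17615.0 + w·558) / (34.7 + w) = 536.
So w = (536·34.7 − 17615.0)/(558 − 536) = 984.2/22 ≈ 44.74.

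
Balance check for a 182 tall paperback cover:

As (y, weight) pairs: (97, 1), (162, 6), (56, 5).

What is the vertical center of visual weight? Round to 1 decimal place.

Σw = 1 + 6 + 5 = 12.
Σw·y = 1·97 + 6·162 + 5·56 = 1349, so ȳ = 1349/12 ≈ 112.42.

y ≈ 112.4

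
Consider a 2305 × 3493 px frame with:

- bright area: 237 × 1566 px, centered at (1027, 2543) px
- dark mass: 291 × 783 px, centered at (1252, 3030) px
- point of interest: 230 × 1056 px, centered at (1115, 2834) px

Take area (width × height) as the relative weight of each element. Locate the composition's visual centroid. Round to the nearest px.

Areas → weights: bright area 237·1566 = 371142, dark mass 291·783 = 227853, point of interest 230·1056 = 242880; Σw = 841875.
x: (371142·1027 + 227853·1252 + 242880·1115) / 841875 = 937245990 / 841875 ≈ 1113.28
y: (371142·2543 + 227853·3030 + 242880·2834) / 841875 = 2322530616 / 841875 ≈ 2758.76

(1113, 2759)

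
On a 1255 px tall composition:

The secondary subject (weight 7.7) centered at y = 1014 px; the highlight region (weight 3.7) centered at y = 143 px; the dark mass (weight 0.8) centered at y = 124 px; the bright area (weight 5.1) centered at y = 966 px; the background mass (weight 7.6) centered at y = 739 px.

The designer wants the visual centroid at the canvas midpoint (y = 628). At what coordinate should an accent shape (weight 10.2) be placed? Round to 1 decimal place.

After adding the accent shape, total weight = 7.7 + 3.7 + 0.8 + 5.1 + 7.6 + 10.2 = 35.1.
Along y: (18979.1 + 10.2·y) / 35.1 = 628 (existing moment 7.7·1014 + 3.7·143 + 0.8·124 + 5.1·966 + 7.6·739 = 18979.1) ⇒ y = (22042.8 − 18979.1) / 10.2 ≈ 300.36.

y ≈ 300.4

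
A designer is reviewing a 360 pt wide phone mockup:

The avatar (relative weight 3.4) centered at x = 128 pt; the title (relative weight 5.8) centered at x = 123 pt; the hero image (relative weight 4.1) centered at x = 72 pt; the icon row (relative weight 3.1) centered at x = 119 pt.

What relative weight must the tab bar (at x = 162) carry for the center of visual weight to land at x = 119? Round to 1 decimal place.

w ≈ 3.2

Fixed elements: Σw = 3.4 + 5.8 + 4.1 + 3.1 = 16.4, Σw·x = 3.4·128 + 5.8·123 + 4.1·72 + 3.1·119 = 1812.7.
For the centroid to hit 119: (1812.7 + w·162) / (16.4 + w) = 119.
Solving: w = (119·16.4 − 1812.7) / (162 − 119) = 138.9 / 43 ≈ 3.23.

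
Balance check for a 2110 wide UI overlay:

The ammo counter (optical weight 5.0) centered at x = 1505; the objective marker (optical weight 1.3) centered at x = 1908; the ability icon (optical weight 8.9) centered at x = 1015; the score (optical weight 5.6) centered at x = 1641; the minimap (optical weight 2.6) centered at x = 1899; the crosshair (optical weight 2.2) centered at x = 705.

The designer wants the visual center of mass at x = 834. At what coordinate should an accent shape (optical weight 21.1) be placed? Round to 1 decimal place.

x ≈ 200.5

With the accent shape, Σw becomes 5.0 + 1.3 + 8.9 + 5.6 + 2.6 + 2.2 + 21.1 = 46.7.
x: target moment 46.7×834 = 38947.8; current 5.0·1505 + 1.3·1908 + 8.9·1015 + 5.6·1641 + 2.6·1899 + 2.2·705 = 34716.9; the accent shape supplies 4230.9, so x = 4230.9/21.1 ≈ 200.52.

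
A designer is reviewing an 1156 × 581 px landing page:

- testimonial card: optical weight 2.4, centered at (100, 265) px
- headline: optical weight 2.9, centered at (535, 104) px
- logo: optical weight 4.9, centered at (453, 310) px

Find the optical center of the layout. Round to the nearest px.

(393, 241)

Total weight = 2.4 + 2.9 + 4.9 = 10.2.
x-moment: 2.4·100 + 2.9·535 + 4.9·453 = 4011.2; centroid 4011.2/10.2 ≈ 393.25.
y-moment: 2.4·265 + 2.9·104 + 4.9·310 = 2456.6; centroid 2456.6/10.2 ≈ 240.84.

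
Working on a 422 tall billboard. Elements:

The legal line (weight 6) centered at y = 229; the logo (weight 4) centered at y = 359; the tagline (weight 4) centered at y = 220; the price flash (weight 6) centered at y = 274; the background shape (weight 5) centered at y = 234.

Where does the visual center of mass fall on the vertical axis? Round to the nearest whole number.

Σw = 6 + 4 + 4 + 6 + 5 = 25.
y: (6·229 + 4·359 + 4·220 + 6·274 + 5·234) / 25 = 6504 / 25 ≈ 260.16

y ≈ 260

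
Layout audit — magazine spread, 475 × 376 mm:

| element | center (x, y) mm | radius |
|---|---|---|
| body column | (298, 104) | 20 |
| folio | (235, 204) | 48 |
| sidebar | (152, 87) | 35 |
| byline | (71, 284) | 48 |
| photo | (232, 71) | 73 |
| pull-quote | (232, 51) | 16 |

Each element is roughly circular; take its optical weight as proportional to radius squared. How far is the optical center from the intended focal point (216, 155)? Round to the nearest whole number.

r² weights: body column 20² = 400, folio 48² = 2304, sidebar 35² = 1225, byline 48² = 2304, photo 73² = 5329, pull-quote 16² = 256. Total = 11818.
x: moment 2306144 / weight 11818 ≈ 195.14
y: moment 1663942 / weight 11818 ≈ 140.80
From (216, 155): dx = -20.86, dy = -14.20, so the distance is √(dx²+dy²) ≈ 25.24.

≈ 25 mm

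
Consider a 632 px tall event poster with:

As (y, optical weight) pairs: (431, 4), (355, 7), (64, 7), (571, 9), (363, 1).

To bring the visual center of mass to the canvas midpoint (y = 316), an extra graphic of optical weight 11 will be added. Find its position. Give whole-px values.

New total weight: (4 + 7 + 7 + 9 + 1) + 11 = 39.
y: need Σw·y = 39·316 = 12324. Existing = 4·431 + 7·355 + 7·64 + 9·571 + 1·363 = 10159. Remainder 2165 / 11 ≈ 196.82.

y ≈ 197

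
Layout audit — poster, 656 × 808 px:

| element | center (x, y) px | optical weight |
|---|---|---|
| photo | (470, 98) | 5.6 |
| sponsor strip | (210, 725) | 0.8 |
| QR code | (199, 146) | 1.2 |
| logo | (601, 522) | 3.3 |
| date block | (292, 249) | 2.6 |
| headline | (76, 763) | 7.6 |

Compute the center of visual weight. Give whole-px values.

Total weight = 5.6 + 0.8 + 1.2 + 3.3 + 2.6 + 7.6 = 21.1.
Σw·x = 5.6·470 + 0.8·210 + 1.2·199 + 3.3·601 + 2.6·292 + 7.6·76 = 6358.9, so x̄ = 6358.9/21.1 ≈ 301.37.
Σw·y = 5.6·98 + 0.8·725 + 1.2·146 + 3.3·522 + 2.6·249 + 7.6·763 = 9472.8, so ȳ = 9472.8/21.1 ≈ 448.95.

(301, 449)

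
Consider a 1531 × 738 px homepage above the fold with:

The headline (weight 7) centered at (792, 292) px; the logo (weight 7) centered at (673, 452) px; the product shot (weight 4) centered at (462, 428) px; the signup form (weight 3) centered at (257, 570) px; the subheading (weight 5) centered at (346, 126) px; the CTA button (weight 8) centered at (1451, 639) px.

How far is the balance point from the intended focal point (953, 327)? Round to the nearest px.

Weights sum to 7 + 7 + 4 + 3 + 5 + 8 = 34.
Σw·x = 26212; x̄ = 26212/34 ≈ 770.94.
Σw·y = 14372; ȳ = 14372/34 ≈ 422.71.
From (953, 327): dx = -182.06, dy = 95.71, so the distance is √(dx²+dy²) ≈ 205.68.

≈ 206 px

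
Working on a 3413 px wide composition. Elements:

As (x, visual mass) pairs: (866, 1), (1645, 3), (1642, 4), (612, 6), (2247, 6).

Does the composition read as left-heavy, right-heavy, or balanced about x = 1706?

left-heavy

Σw = 1 + 3 + 4 + 6 + 6 = 20.
x-moment: 1·866 + 3·1645 + 4·1642 + 6·612 + 6·2247 = 29523; centroid 29523/20 ≈ 1476.15.
Since 1476.2 is left of 1706, the composition reads left-heavy.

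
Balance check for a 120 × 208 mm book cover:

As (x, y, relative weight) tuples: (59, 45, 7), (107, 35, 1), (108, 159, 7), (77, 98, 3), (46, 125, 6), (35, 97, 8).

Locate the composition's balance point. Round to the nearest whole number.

Total weight = 7 + 1 + 7 + 3 + 6 + 8 = 32.
x-moment: 7·59 + 1·107 + 7·108 + 3·77 + 6·46 + 8·35 = 2063; centroid 2063/32 ≈ 64.47.
y-moment: 7·45 + 1·35 + 7·159 + 3·98 + 6·125 + 8·97 = 3283; centroid 3283/32 ≈ 102.59.

(64, 103)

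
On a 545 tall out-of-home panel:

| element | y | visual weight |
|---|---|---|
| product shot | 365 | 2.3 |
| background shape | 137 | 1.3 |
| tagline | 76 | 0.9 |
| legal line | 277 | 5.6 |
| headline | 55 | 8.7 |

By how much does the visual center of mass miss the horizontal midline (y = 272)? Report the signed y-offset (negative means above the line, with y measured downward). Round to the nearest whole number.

Total weight = 2.3 + 1.3 + 0.9 + 5.6 + 8.7 = 18.8.
y: (2.3·365 + 1.3·137 + 0.9·76 + 5.6·277 + 8.7·55) / 18.8 = 3115.7 / 18.8 ≈ 165.73
Difference: 165.73 − 272 ≈ -106.27.

≈ -106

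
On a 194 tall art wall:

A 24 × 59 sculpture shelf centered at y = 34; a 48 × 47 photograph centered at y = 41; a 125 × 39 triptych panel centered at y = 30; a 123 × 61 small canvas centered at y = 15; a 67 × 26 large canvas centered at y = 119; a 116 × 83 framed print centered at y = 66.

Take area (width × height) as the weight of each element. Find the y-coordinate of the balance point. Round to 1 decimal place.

Taking area as weight: sculpture shelf 24·59 = 1416, photograph 48·47 = 2256, triptych panel 125·39 = 4875, small canvas 123·61 = 7503, large canvas 67·26 = 1742, framed print 116·83 = 9628. Sum 27420.
y: (1416·34 + 2256·41 + 4875·30 + 7503·15 + 1742·119 + 9628·66) / 27420 = 1242181 / 27420 ≈ 45.30

y ≈ 45.3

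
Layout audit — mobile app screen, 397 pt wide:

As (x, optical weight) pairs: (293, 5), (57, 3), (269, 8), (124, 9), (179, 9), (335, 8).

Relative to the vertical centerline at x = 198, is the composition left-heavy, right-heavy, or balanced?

Total weight = 5 + 3 + 8 + 9 + 9 + 8 = 42.
Σw·x = 5·293 + 3·57 + 8·269 + 9·124 + 9·179 + 8·335 = 9195, so x̄ = 9195/42 ≈ 218.93.
218.9 vs midline 198 → right-heavy.

right-heavy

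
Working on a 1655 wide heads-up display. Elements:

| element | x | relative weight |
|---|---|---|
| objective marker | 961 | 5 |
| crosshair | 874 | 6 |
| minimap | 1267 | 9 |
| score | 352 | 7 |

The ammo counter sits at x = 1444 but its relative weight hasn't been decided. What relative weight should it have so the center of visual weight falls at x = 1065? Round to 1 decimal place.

Known weights sum to 5 + 6 + 9 + 7 = 27; their moment is 5·961 + 6·874 + 9·1267 + 7·352 = 23916.
Balance at x = 1065 requires (23916 + w·1444) / (27 + w) = 1065.
Solving: w = (1065·27 − 23916) / (1444 − 1065) = 4839 / 379 ≈ 12.77.

w ≈ 12.8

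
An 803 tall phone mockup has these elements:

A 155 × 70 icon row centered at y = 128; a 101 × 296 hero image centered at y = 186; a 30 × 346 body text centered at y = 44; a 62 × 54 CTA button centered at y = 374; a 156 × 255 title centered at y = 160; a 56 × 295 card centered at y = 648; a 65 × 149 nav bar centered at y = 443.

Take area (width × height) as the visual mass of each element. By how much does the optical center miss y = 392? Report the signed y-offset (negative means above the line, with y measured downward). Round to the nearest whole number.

Areas: icon row 155·70 = 10850, hero image 101·296 = 29896, body text 30·346 = 10380, CTA button 62·54 = 3348, title 156·255 = 39780, card 56·295 = 16520, nav bar 65·149 = 9685. Total weight = 120459.
y-moment: 10850·128 + 29896·186 + 10380·44 + 3348·374 + 39780·160 + 16520·648 + 9685·443 = 30018543; centroid 30018543/120459 ≈ 249.20.
Offset from y = 392: 249.20 − 392 ≈ -142.80.

≈ -143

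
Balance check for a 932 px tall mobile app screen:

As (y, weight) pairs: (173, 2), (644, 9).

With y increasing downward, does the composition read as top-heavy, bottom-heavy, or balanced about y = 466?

Σw = 2 + 9 = 11.
y: (2·173 + 9·644) / 11 = 6142 / 11 ≈ 558.36
558.4 lies below (larger y than) the midline 466, so the layout is bottom-heavy.

bottom-heavy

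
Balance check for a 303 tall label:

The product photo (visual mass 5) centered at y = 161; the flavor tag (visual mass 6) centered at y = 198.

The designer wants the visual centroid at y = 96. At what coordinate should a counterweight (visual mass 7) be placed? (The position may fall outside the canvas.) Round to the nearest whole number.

After adding the counterweight, total weight = 5 + 6 + 7 = 18.
y: need Σw·y = 18·96 = 1728. Existing = 5·161 + 6·198 = 1993. Remainder -265 / 7 ≈ -37.86.

y ≈ -38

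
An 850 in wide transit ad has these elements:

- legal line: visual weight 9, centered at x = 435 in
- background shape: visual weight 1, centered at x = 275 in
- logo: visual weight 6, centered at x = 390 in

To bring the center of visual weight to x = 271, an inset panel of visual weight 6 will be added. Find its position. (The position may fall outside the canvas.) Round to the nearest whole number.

x ≈ -95

With the inset panel, Σw becomes 9 + 1 + 6 + 6 = 22.
Along x: (6530 + 6·x) / 22 = 271 (existing moment 9·435 + 1·275 + 6·390 = 6530) ⇒ x = (5962 − 6530) / 6 ≈ -94.67.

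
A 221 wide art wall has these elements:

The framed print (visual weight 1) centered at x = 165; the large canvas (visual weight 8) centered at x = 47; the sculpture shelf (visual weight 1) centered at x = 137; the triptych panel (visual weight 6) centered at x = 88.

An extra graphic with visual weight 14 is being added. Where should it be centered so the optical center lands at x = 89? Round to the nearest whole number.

x ≈ 105

With the extra graphic, Σw becomes 1 + 8 + 1 + 6 + 14 = 30.
x: target moment 30×89 = 2670; current 1·165 + 8·47 + 1·137 + 6·88 = 1206; the extra graphic supplies 1464, so x = 1464/14 ≈ 104.57.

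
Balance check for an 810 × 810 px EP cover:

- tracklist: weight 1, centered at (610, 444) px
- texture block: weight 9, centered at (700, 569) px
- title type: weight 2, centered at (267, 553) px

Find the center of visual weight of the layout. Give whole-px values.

Weights sum to 1 + 9 + 2 = 12.
Σw·x = 1·610 + 9·700 + 2·267 = 7444, so x̄ = 7444/12 ≈ 620.33.
Σw·y = 1·444 + 9·569 + 2·553 = 6671, so ȳ = 6671/12 ≈ 555.92.

(620, 556)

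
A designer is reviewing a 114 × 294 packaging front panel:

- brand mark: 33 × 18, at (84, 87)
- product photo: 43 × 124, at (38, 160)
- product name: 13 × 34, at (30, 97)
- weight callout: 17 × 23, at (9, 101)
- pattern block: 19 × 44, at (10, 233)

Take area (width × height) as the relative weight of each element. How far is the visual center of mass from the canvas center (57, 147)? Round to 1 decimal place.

Areas → weights: brand mark 33·18 = 594, product photo 43·124 = 5332, product name 13·34 = 442, weight callout 17·23 = 391, pattern block 19·44 = 836; Σw = 7595.
x-moment: 594·84 + 5332·38 + 442·30 + 391·9 + 836·10 = 277651; centroid 277651/7595 ≈ 36.56.
y-moment: 594·87 + 5332·160 + 442·97 + 391·101 + 836·233 = 1181951; centroid 1181951/7595 ≈ 155.62.
Offset from (57, 147): Δx ≈ -20.44, Δy ≈ 8.62; distance = √(Δx² + Δy²) ≈ 22.19.

≈ 22.2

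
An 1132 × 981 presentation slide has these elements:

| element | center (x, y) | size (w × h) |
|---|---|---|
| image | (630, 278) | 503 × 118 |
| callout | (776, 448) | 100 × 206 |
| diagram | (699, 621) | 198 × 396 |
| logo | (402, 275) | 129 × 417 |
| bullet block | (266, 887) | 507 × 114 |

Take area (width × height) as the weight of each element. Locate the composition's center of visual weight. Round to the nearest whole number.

(538, 520)

Areas → weights: image 503·118 = 59354, callout 100·206 = 20600, diagram 198·396 = 78408, logo 129·417 = 53793, bullet block 507·114 = 57798; Σw = 269953.
x-moment: 59354·630 + 20600·776 + 78408·699 + 53793·402 + 57798·266 = 145184866; centroid 145184866/269953 ≈ 537.82.
y-moment: 59354·278 + 20600·448 + 78408·621 + 53793·275 + 57798·887 = 140480481; centroid 140480481/269953 ≈ 520.39.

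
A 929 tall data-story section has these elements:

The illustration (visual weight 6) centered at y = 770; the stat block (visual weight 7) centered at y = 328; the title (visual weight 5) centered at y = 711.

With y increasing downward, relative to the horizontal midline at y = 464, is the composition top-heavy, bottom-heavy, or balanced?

Total weight = 6 + 7 + 5 = 18.
y-moment: 6·770 + 7·328 + 5·711 = 10471; centroid 10471/18 ≈ 581.72.
581.7 vs midline 464 → bottom-heavy.

bottom-heavy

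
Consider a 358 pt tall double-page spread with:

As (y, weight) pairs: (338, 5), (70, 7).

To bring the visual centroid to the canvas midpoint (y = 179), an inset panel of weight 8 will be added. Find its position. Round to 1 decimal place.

y ≈ 175.0

After adding the inset panel, total weight = 5 + 7 + 8 = 20.
y: need Σw·y = 20·179 = 3580. Existing = 5·338 + 7·70 = 2180. Remainder 1400 / 8 ≈ 175.00.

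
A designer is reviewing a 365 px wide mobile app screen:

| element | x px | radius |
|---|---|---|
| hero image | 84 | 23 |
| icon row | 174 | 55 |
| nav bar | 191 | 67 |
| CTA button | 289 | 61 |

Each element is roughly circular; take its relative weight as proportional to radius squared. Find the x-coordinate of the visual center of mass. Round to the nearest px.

r² weights: hero image 23² = 529, icon row 55² = 3025, nav bar 67² = 4489, CTA button 61² = 3721. Total = 11764.
x-moment: 529·84 + 3025·174 + 4489·191 + 3721·289 = 2503554; centroid 2503554/11764 ≈ 212.81.

x ≈ 213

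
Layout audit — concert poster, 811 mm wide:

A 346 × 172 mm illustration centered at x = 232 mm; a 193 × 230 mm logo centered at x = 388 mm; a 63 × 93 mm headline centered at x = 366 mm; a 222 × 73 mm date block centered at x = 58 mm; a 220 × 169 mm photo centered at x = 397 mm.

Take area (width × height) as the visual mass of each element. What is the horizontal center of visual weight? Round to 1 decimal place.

x ≈ 299.6

Taking area as weight: illustration 346·172 = 59512, logo 193·230 = 44390, headline 63·93 = 5859, date block 222·73 = 16206, photo 220·169 = 37180. Sum 163147.
x-moment: 59512·232 + 44390·388 + 5859·366 + 16206·58 + 37180·397 = 48874906; centroid 48874906/163147 ≈ 299.58.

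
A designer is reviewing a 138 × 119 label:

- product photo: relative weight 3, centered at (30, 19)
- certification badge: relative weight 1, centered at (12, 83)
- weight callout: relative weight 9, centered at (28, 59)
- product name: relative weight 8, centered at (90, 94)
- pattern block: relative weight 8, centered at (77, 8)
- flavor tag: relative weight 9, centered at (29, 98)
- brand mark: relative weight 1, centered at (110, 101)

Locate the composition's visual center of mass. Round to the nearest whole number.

Total weight = 3 + 1 + 9 + 8 + 8 + 9 + 1 = 39.
x-moment: 3·30 + 1·12 + 9·28 + 8·90 + 8·77 + 9·29 + 1·110 = 2061; centroid 2061/39 ≈ 52.85.
y-moment: 3·19 + 1·83 + 9·59 + 8·94 + 8·8 + 9·98 + 1·101 = 2470; centroid 2470/39 ≈ 63.33.

(53, 63)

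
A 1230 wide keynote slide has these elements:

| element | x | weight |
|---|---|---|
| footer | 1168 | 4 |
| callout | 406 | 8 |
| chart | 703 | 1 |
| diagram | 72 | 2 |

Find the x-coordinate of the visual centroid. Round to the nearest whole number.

x ≈ 584

Weights sum to 4 + 8 + 1 + 2 = 15.
Σw·x = 4·1168 + 8·406 + 1·703 + 2·72 = 8767, so x̄ = 8767/15 ≈ 584.47.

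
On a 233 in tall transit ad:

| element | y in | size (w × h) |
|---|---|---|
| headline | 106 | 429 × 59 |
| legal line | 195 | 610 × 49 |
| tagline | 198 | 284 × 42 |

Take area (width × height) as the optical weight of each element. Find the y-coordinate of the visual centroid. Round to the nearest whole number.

y ≈ 162

Areas: headline 429·59 = 25311, legal line 610·49 = 29890, tagline 284·42 = 11928. Total weight = 67129.
Σw·y = 25311·106 + 29890·195 + 11928·198 = 10873260, so ȳ = 10873260/67129 ≈ 161.98.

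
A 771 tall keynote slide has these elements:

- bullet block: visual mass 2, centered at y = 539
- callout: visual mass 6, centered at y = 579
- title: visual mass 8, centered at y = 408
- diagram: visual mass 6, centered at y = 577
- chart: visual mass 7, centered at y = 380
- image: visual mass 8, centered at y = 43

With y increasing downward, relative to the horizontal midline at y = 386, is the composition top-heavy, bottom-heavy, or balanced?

balanced

Σw = 2 + 6 + 8 + 6 + 7 + 8 = 37.
y-moment: 2·539 + 6·579 + 8·408 + 6·577 + 7·380 + 8·43 = 14282; centroid 14282/37 ≈ 386.00.
The centroid 386.00 matches the midline at 386, so the layout is balanced.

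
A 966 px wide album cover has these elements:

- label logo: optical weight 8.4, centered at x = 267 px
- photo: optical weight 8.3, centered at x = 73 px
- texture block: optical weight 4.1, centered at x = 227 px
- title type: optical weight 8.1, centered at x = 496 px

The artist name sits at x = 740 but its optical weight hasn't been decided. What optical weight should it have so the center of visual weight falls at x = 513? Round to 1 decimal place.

Known weights sum to 8.4 + 8.3 + 4.1 + 8.1 = 28.9; their moment is 8.4·267 + 8.3·73 + 4.1·227 + 8.1·496 = 7797.0.
Balance at x = 513 requires (7797.0 + w·740) / (28.9 + w) = 513.
Rearranging, w·(740 − 513) = 513·28.9 − 7797.0 = 7028.7, so w ≈ 7028.7/227 = 30.96.

w ≈ 31.0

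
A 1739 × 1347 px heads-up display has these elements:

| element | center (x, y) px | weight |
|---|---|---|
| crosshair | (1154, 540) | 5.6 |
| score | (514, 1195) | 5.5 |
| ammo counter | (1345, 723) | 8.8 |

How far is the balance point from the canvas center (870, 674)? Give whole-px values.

≈ 230 px

Σw = 5.6 + 5.5 + 8.8 = 19.9.
x-moment: 5.6·1154 + 5.5·514 + 8.8·1345 = 21125.4; centroid 21125.4/19.9 ≈ 1061.58.
y-moment: 5.6·540 + 5.5·1195 + 8.8·723 = 15958.9; centroid 15958.9/19.9 ≈ 801.95.
Relative to (870, 674): Δ = (191.58, 127.95); |Δ| = √(191.58² + 127.95²) ≈ 230.38.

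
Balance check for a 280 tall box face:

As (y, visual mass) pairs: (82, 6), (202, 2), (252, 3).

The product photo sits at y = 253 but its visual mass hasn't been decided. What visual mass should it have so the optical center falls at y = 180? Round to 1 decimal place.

Existing Σw = 11 (6 + 2 + 3); existing moment 6·82 + 2·202 + 3·252 = 1652.
For the centroid to hit 180: (1652 + w·253) / (11 + w) = 180.
Solving: w = (180·11 − 1652) / (253 − 180) = 328 / 73 ≈ 4.49.

w ≈ 4.5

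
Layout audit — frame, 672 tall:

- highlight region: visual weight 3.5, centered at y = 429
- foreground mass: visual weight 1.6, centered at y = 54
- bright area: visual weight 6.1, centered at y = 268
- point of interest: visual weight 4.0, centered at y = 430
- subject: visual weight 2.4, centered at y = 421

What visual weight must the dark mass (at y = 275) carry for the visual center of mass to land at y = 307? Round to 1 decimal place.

Known weights sum to 3.5 + 1.6 + 6.1 + 4.0 + 2.4 = 17.6; their moment is 3.5·429 + 1.6·54 + 6.1·268 + 4.0·430 + 2.4·421 = 5953.1.
Set Σw·y/Σw = 307: (5953.1 + 275w) = 307·(17.6 + w).
So w = (307·17.6 − 5953.1)/(275 − 307) = -549.9/-32 ≈ 17.18.

w ≈ 17.2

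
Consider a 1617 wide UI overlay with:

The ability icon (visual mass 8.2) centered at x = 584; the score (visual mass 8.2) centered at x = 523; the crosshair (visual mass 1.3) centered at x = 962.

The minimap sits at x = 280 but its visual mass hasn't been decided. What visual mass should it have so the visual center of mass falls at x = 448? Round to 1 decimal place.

Existing Σw = 17.7 (8.2 + 8.2 + 1.3); existing moment 8.2·584 + 8.2·523 + 1.3·962 = 10328.0.
For the centroid to hit 448: (10328.0 + w·280) / (17.7 + w) = 448.
So w = (448·17.7 − 10328.0)/(280 − 448) = -2398.4/-168 ≈ 14.28.

w ≈ 14.3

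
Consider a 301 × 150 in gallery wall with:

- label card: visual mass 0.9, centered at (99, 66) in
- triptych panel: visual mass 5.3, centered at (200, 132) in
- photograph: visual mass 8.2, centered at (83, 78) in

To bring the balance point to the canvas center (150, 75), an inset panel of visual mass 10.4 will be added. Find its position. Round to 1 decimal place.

(181.8, 44.4)

With the inset panel, Σw becomes 0.9 + 5.3 + 8.2 + 10.4 = 24.8.
x: target moment 24.8×150 = 3720.0; current 0.9·99 + 5.3·200 + 8.2·83 = 1829.7; the inset panel supplies 1890.3, so x = 1890.3/10.4 ≈ 181.76.
y: target moment 24.8×75 = 1860.0; current 0.9·66 + 5.3·132 + 8.2·78 = 1398.6; the inset panel supplies 461.4, so y = 461.4/10.4 ≈ 44.37.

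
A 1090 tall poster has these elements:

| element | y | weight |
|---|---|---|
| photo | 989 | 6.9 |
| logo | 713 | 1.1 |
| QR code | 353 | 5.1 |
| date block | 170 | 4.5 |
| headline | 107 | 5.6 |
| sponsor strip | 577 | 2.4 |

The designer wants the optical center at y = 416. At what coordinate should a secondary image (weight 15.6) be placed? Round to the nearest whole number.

y ≈ 319

New total weight: (6.9 + 1.1 + 5.1 + 4.5 + 5.6 + 2.4) + 15.6 = 41.2.
Along y: (12157.7 + 15.6·y) / 41.2 = 416 (existing moment 6.9·989 + 1.1·713 + 5.1·353 + 4.5·170 + 5.6·107 + 2.4·577 = 12157.7) ⇒ y = (17139.2 − 12157.7) / 15.6 ≈ 319.33.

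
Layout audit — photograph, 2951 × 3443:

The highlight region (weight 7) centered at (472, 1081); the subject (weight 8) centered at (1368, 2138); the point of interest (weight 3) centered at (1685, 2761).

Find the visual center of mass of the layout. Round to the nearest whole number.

(1072, 1831)

Σw = 7 + 8 + 3 = 18.
x-moment: 7·472 + 8·1368 + 3·1685 = 19303; centroid 19303/18 ≈ 1072.39.
y-moment: 7·1081 + 8·2138 + 3·2761 = 32954; centroid 32954/18 ≈ 1830.78.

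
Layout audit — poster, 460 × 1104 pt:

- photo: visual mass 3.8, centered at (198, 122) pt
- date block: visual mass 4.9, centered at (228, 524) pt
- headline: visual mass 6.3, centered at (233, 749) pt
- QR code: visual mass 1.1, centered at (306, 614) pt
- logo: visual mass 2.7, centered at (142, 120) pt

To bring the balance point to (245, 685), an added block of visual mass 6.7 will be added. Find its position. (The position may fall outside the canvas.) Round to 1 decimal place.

(326.9, 1301.2)

New total weight: (3.8 + 4.9 + 6.3 + 1.1 + 2.7) + 6.7 = 25.5.
x: need Σw·x = 25.5·245 = 6247.5. Existing = 3.8·198 + 4.9·228 + 6.3·233 + 1.1·306 + 2.7·142 = 4057.5. Remainder 2190.0 / 6.7 ≈ 326.87.
y: need Σw·y = 25.5·685 = 17467.5. Existing = 3.8·122 + 4.9·524 + 6.3·749 + 1.1·614 + 2.7·120 = 8749.3. Remainder 8718.2 / 6.7 ≈ 1301.22.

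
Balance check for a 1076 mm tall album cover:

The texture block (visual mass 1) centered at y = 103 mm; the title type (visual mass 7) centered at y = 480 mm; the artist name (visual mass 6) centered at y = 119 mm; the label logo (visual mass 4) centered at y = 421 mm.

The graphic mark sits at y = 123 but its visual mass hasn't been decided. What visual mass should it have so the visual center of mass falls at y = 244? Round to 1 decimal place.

Known weights sum to 1 + 7 + 6 + 4 = 18; their moment is 1·103 + 7·480 + 6·119 + 4·421 = 5861.
For the centroid to hit 244: (5861 + w·123) / (18 + w) = 244.
Rearranging, w·(123 − 244) = 244·18 − 5861 = -1469, so w ≈ -1469/-121 = 12.14.

w ≈ 12.1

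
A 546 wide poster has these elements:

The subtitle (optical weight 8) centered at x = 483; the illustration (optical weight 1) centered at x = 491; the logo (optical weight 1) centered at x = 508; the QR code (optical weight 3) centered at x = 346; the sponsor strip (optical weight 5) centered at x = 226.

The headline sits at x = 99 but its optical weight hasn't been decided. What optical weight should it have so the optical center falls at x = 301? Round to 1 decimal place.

w ≈ 8.0

Known weights sum to 8 + 1 + 1 + 3 + 5 = 18; their moment is 8·483 + 1·491 + 1·508 + 3·346 + 5·226 = 7031.
For the centroid to hit 301: (7031 + w·99) / (18 + w) = 301.
So w = (301·18 − 7031)/(99 − 301) = -1613/-202 ≈ 7.99.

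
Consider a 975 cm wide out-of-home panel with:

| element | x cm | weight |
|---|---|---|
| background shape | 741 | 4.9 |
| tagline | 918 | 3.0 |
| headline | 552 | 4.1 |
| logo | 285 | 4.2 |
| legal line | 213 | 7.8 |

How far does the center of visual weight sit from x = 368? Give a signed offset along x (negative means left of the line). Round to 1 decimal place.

≈ 111.4 cm

Weights sum to 4.9 + 3.0 + 4.1 + 4.2 + 7.8 = 24.0.
x-moment: 4.9·741 + 3.0·918 + 4.1·552 + 4.2·285 + 7.8·213 = 11506.5; centroid 11506.5/24.0 ≈ 479.44.
Difference: 479.44 − 368 ≈ 111.44.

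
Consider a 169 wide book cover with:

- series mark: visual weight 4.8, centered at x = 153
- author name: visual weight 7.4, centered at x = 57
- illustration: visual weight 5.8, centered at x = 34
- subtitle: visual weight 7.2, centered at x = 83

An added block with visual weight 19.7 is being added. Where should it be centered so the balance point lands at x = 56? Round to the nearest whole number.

With the added block, Σw becomes 4.8 + 7.4 + 5.8 + 7.2 + 19.7 = 44.9.
x: need Σw·x = 44.9·56 = 2514.4. Existing = 4.8·153 + 7.4·57 + 5.8·34 + 7.2·83 = 1951.0. Remainder 563.4 / 19.7 ≈ 28.60.

x ≈ 29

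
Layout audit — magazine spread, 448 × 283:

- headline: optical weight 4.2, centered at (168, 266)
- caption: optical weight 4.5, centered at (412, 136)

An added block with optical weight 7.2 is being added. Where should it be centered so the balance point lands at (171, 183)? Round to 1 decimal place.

(22.1, 164.0)

New total weight: (4.2 + 4.5) + 7.2 = 15.9.
x: need Σw·x = 15.9·171 = 2718.9. Existing = 4.2·168 + 4.5·412 = 2559.6. Remainder 159.3 / 7.2 ≈ 22.12.
y: need Σw·y = 15.9·183 = 2909.7. Existing = 4.2·266 + 4.5·136 = 1729.2. Remainder 1180.5 / 7.2 ≈ 163.96.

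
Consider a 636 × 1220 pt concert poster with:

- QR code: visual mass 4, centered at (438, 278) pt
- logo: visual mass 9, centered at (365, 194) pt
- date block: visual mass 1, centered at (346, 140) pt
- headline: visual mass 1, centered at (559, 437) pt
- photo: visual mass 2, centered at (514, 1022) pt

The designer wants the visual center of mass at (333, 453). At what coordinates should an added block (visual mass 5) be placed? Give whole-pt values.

(71, 897)

New total weight: (4 + 9 + 1 + 1 + 2) + 5 = 22.
x: need Σw·x = 22·333 = 7326. Existing = 4·438 + 9·365 + 1·346 + 1·559 + 2·514 = 6970. Remainder 356 / 5 ≈ 71.20.
y: need Σw·y = 22·453 = 9966. Existing = 4·278 + 9·194 + 1·140 + 1·437 + 2·1022 = 5479. Remainder 4487 / 5 ≈ 897.40.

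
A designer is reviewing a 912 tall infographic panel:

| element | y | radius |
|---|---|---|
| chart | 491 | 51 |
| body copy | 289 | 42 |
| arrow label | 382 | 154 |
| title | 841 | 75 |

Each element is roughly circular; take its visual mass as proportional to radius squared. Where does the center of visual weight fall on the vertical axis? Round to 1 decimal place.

r² weights: chart 51² = 2601, body copy 42² = 1764, arrow label 154² = 23716, title 75² = 5625. Total = 33706.
y-moment: 2601·491 + 1764·289 + 23716·382 + 5625·841 = 15577024; centroid 15577024/33706 ≈ 462.14.

y ≈ 462.1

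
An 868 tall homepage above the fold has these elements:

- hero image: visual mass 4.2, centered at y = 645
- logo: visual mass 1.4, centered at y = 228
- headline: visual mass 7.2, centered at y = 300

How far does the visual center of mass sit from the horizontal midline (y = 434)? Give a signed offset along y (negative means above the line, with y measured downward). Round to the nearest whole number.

Σw = 4.2 + 1.4 + 7.2 = 12.8.
y: (4.2·645 + 1.4·228 + 7.2·300) / 12.8 = 5188.2 / 12.8 ≈ 405.33
Difference: 405.33 − 434 ≈ -28.67.

≈ -29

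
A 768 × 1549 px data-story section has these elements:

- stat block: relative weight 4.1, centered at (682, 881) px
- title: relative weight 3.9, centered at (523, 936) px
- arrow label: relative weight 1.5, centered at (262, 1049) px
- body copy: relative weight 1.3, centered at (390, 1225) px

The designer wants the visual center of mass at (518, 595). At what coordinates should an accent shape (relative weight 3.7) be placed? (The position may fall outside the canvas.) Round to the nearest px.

(480, -487)

After adding the accent shape, total weight = 4.1 + 3.9 + 1.5 + 1.3 + 3.7 = 14.5.
x: need Σw·x = 14.5·518 = 7511.0. Existing = 4.1·682 + 3.9·523 + 1.5·262 + 1.3·390 = 5735.9. Remainder 1775.1 / 3.7 ≈ 479.76.
y: need Σw·y = 14.5·595 = 8627.5. Existing = 4.1·881 + 3.9·936 + 1.5·1049 + 1.3·1225 = 10428.5. Remainder -1801.0 / 3.7 ≈ -486.76.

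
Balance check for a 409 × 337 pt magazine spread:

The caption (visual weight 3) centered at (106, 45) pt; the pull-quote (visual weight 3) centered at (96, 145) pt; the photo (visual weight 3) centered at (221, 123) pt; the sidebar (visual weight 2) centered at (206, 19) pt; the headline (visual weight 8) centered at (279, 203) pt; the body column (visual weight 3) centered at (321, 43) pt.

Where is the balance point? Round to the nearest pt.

Total weight = 3 + 3 + 3 + 2 + 8 + 3 = 22.
Σw·x = 3·106 + 3·96 + 3·221 + 2·206 + 8·279 + 3·321 = 4876, so x̄ = 4876/22 ≈ 221.64.
Σw·y = 3·45 + 3·145 + 3·123 + 2·19 + 8·203 + 3·43 = 2730, so ȳ = 2730/22 ≈ 124.09.

(222, 124)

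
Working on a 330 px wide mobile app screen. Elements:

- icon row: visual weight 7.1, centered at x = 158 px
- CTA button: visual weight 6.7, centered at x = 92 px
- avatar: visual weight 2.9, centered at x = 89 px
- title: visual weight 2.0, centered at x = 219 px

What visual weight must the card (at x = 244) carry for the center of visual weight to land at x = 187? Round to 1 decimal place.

w ≈ 18.6

Fixed elements: Σw = 7.1 + 6.7 + 2.9 + 2.0 = 18.7, Σw·x = 7.1·158 + 6.7·92 + 2.9·89 + 2.0·219 = 2434.3.
Balance at x = 187 requires (2434.3 + w·244) / (18.7 + w) = 187.
Rearranging, w·(244 − 187) = 187·18.7 − 2434.3 = 1062.6, so w ≈ 1062.6/57 = 18.64.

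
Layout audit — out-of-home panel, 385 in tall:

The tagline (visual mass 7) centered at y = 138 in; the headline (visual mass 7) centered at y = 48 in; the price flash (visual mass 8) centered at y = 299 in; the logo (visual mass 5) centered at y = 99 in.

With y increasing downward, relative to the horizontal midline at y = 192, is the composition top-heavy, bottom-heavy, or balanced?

Σw = 7 + 7 + 8 + 5 = 27.
Σw·y = 7·138 + 7·48 + 8·299 + 5·99 = 4189, so ȳ = 4189/27 ≈ 155.15.
Since 155.1 is above (smaller y than) 192, the composition reads top-heavy.

top-heavy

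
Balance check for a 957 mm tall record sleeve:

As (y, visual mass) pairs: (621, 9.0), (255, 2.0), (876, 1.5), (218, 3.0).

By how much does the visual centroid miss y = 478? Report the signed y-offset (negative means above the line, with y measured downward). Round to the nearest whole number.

≈ 42 mm

Total weight = 9.0 + 2.0 + 1.5 + 3.0 = 15.5.
Σw·y = 9.0·621 + 2.0·255 + 1.5·876 + 3.0·218 = 8067.0, so ȳ = 8067.0/15.5 ≈ 520.45.
Difference: 520.45 − 478 ≈ 42.45.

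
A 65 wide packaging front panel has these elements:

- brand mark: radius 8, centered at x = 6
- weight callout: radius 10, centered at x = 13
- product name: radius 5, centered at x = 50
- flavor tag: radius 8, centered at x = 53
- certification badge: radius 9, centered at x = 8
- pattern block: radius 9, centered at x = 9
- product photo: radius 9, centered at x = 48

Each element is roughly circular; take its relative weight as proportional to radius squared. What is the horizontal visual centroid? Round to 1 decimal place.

x ≈ 23.4

Weights ∝ r²: brand mark 8² = 64, weight callout 10² = 100, product name 5² = 25, flavor tag 8² = 64, certification badge 9² = 81, pattern block 9² = 81, product photo 9² = 81; Σw = 496.
x: (64·6 + 100·13 + 25·50 + 64·53 + 81·8 + 81·9 + 81·48) / 496 = 11591 / 496 ≈ 23.37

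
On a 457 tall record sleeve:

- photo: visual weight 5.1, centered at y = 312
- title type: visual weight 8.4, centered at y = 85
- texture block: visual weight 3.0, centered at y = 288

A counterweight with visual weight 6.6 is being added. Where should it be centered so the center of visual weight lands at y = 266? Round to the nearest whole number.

y ≈ 451

With the counterweight, Σw becomes 5.1 + 8.4 + 3.0 + 6.6 = 23.1.
y: need Σw·y = 23.1·266 = 6144.6. Existing = 5.1·312 + 8.4·85 + 3.0·288 = 3169.2. Remainder 2975.4 / 6.6 ≈ 450.82.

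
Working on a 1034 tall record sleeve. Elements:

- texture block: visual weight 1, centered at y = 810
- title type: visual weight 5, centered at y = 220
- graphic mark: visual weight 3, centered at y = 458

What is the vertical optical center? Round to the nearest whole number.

Weights sum to 1 + 5 + 3 = 9.
y: (1·810 + 5·220 + 3·458) / 9 = 3284 / 9 ≈ 364.89

y ≈ 365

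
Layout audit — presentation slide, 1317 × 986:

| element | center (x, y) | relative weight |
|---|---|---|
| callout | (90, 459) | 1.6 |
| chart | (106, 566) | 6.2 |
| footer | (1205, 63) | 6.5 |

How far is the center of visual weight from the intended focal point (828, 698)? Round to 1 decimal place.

Σw = 1.6 + 6.2 + 6.5 = 14.3.
x-moment: 1.6·90 + 6.2·106 + 6.5·1205 = 8633.7; centroid 8633.7/14.3 ≈ 603.76.
y-moment: 1.6·459 + 6.2·566 + 6.5·63 = 4653.1; centroid 4653.1/14.3 ≈ 325.39.
From (828, 698): dx = -224.24, dy = -372.61, so the distance is √(dx²+dy²) ≈ 434.88.

≈ 434.9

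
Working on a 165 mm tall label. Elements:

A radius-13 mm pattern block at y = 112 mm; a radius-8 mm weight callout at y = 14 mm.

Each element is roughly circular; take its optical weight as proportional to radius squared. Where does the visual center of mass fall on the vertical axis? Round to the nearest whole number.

Weights ∝ r²: pattern block 13² = 169, weight callout 8² = 64; Σw = 233.
Σw·y = 169·112 + 64·14 = 19824, so ȳ = 19824/233 ≈ 85.08.

y ≈ 85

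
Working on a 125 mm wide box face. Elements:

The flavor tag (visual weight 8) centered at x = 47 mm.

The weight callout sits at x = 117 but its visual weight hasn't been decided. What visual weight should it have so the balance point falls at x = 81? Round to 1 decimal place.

w ≈ 7.6

The single fixed element contributes weight 8, moment 8·47 = 376.
Balance at x = 81 requires (376 + w·117) / (8 + w) = 81.
So w = (81·8 − 376)/(117 − 81) = 272/36 ≈ 7.56.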